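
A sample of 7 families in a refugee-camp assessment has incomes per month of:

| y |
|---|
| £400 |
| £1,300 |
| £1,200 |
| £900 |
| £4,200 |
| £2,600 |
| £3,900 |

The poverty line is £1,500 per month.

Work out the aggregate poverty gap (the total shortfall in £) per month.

Incomes under z: £400, £900, £1,200, £1,300 (q = 4 of N = 7).
Individual gaps: 1500−400 = 1100; 1500−900 = 600; 1500−1200 = 300; 1500−1300 = 200.
Aggregate gap = £2,200.

£2,200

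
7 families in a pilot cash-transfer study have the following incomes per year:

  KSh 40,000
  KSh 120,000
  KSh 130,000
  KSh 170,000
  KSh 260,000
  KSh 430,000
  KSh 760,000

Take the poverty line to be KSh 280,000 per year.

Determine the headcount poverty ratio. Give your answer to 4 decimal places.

5 of the 7 families have income below KSh 280,000.
H = 5/7 = 0.7143.

0.7143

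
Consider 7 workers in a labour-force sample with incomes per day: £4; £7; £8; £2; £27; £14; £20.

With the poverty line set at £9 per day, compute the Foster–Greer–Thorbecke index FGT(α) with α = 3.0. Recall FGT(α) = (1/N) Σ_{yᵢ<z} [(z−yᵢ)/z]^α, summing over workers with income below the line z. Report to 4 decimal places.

Below z: £2, £4, £7, £8 (q = 4 of N = 7).
Shortfall ratios: (9−2)/9 = 0.7778; (9−4)/9 = 0.5556; (9−7)/9 = 0.2222; (9−8)/9 = 0.1111.
Raised to α = 3.0: 0.47051; 0.17147; 0.01097; 0.00137.
Sum = 0.654321; FGT(3.0) = 0.654321 / 7 = 0.0935.

0.0935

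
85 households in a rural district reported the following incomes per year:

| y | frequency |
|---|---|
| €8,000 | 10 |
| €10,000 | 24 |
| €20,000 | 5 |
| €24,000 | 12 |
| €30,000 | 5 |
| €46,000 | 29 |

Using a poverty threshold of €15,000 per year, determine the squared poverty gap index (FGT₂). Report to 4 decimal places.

Poor units: 10×€8,000, 24×€10,000 (q = 34 of N = 85).
Normalized shortfalls: (15000−8000)/15000 = 0.4667 (×10); (15000−10000)/15000 = 0.3333 (×24).
Squared: 0.2178 (×10); 0.1111 (×24).
Sum = 4.844444; P₂ = 4.844444 / 85 = 0.0570.

0.0570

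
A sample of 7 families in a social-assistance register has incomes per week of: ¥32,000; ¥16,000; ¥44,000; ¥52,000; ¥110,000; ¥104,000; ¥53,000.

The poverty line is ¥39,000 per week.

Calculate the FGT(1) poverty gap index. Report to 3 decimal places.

0.110

Incomes under z: ¥16,000, ¥32,000 (q = 2 of N = 7).
Relative gaps: (39000−16000)/39000 = 0.5897; (39000−32000)/39000 = 0.1795.
Σ = 0.769231. Dividing by the full population N = 7 gives P₁ = 0.110.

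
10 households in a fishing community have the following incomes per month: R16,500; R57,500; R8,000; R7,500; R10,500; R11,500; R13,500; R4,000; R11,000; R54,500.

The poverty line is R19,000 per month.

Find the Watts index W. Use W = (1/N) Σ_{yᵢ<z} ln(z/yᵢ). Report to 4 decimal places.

0.5477

Incomes under z: R4,000, R7,500, R8,000, R10,500, R11,000, R11,500, R13,500, R16,500 (q = 8 of N = 10).
Log gaps: ln(19000/4000) = 1.5581; ln(19000/7500) = 0.9295; ln(19000/8000) = 0.8650; ln(19000/10500) = 0.5931; ln(19000/11000) = 0.5465; ln(19000/11500) = 0.5021; ln(19000/13500) = 0.3417; ln(19000/16500) = 0.1411.
W = 5.477205 / 10 = 0.5477.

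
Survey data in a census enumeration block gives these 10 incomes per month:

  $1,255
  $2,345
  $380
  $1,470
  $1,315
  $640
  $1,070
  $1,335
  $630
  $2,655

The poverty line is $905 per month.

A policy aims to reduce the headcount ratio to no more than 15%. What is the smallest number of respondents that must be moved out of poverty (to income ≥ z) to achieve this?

2

Currently q = 3 of N = 10 are below the line (H = 0.300).
A headcount ratio of at most 15% allows at most ⌊0.15 × 10⌋ = 1 poor respondents.
So at least 3 − 1 = 2 must be lifted.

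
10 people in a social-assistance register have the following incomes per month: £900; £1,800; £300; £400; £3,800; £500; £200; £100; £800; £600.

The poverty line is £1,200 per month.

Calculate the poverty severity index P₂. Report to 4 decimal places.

0.3306

Below the line: £100, £200, £300, £400, £500, £600, £800, £900 (q = 8 of N = 10).
Normalized shortfalls: (1200−100)/1200 = 0.9167; (1200−200)/1200 = 0.8333; (1200−300)/1200 = 0.7500; (1200−400)/1200 = 0.6667; (1200−500)/1200 = 0.5833; (1200−600)/1200 = 0.5000; (1200−800)/1200 = 0.3333; (1200−900)/1200 = 0.2500.
Squared: 0.8403; 0.6944; 0.5625; 0.4444; 0.3403; 0.2500; 0.1111; 0.0625.
Sum = 3.305556; P₂ = 3.305556 / 10 = 0.3306.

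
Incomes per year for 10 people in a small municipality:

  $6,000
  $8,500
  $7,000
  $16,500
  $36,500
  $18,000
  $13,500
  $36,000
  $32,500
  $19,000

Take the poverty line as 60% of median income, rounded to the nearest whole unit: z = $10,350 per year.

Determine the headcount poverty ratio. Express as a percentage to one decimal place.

30.0%

3 of the 10 people have income below $10,350.
H = 3/10 = 30.0%.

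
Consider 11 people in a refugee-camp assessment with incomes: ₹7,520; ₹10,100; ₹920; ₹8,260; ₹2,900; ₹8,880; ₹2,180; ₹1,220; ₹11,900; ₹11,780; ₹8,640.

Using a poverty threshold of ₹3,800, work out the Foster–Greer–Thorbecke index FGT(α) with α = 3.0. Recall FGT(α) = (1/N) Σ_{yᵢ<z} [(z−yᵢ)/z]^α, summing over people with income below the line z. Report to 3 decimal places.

0.076

Below the line: ₹920, ₹1,220, ₹2,180, ₹2,900 (q = 4 of N = 11).
Normalized shortfalls: (3800−920)/3800 = 0.7579; (3800−1220)/3800 = 0.6789; (3800−2180)/3800 = 0.4263; (3800−2900)/3800 = 0.2368.
Raised to α = 3.0: 0.43534; 0.31297; 0.07748; 0.01329.
Sum = 0.839078; FGT(3.0) = 0.839078 / 11 = 0.076.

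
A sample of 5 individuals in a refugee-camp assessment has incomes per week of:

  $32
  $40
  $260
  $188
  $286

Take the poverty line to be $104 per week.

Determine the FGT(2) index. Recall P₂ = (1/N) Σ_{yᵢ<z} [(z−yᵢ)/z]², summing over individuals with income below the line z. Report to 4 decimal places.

0.1716

Poor units: $32, $40 (q = 2 of N = 5).
Shortfall ratios: (104−32)/104 = 0.6923; (104−40)/104 = 0.6154.
Squared: 0.4793; 0.3787.
Sum = 0.857988; P₂ = 0.857988 / 5 = 0.1716.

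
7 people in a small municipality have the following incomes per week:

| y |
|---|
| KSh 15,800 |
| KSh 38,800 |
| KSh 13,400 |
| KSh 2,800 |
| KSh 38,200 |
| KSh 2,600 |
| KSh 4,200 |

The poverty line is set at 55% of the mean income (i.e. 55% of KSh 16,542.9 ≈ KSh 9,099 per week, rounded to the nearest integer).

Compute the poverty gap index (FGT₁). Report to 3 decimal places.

0.278

Incomes under z: KSh 2,600, KSh 2,800, KSh 4,200 (q = 3 of N = 7).
Relative gaps: (9099−2600)/9099 = 0.7143; (9099−2800)/9099 = 0.6923; (9099−4200)/9099 = 0.5384.
Σ = 1.944939. Dividing by the full population N = 7 gives P₁ = 0.278.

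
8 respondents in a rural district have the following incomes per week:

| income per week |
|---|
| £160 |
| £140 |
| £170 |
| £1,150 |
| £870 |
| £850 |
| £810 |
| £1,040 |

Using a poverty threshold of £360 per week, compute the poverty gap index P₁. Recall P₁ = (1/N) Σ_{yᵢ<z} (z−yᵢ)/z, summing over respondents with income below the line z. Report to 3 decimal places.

0.212

Below z: £140, £160, £170 (q = 3 of N = 8).
Relative gaps: (360−140)/360 = 0.6111; (360−160)/360 = 0.5556; (360−170)/360 = 0.5278.
Σ = 1.694444. Dividing by the full population N = 8 gives P₁ = 0.212.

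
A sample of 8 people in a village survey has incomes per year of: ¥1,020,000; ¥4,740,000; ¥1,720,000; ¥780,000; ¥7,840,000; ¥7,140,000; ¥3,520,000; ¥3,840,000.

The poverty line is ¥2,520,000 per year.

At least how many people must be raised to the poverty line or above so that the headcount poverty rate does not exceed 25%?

3 of the 8 people are poor, so H = 3/8 = 0.375.
A headcount ratio of at most 25% allows at most ⌊0.25 × 8⌋ = 2 poor people.
So at least 3 − 2 = 1 must be lifted.

1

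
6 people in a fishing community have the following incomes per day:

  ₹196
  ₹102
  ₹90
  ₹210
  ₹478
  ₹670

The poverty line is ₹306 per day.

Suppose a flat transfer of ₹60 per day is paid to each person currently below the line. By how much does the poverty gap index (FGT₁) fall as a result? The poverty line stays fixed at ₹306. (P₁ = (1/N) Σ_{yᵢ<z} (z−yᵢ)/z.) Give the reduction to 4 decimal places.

0.1307

Before: below the line — ₹90, ₹102, ₹196, ₹210; poverty gap index (FGT₁) = 0.340959.
After the ₹60 transfer: below the line — ₹150, ₹162, ₹256, ₹270; poverty gap index (FGT₁) = 0.210240.
Reduction = 0.340959 − 0.210240 = 0.1307.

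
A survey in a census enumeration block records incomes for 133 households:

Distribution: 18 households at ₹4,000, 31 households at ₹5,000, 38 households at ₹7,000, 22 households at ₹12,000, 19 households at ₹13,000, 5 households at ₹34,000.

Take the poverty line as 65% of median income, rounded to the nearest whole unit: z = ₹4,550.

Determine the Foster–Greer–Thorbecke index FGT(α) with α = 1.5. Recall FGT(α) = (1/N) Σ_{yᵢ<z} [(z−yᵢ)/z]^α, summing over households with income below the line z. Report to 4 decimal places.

Below z: 18×₹4,000 (q = 18 of N = 133).
Normalized shortfalls: (4550−4000)/4550 = 0.1209 (×18).
Raised to α = 1.5: 0.04203 (×18).
Sum = 0.756483; FGT(1.5) = 0.756483 / 133 = 0.0057.

0.0057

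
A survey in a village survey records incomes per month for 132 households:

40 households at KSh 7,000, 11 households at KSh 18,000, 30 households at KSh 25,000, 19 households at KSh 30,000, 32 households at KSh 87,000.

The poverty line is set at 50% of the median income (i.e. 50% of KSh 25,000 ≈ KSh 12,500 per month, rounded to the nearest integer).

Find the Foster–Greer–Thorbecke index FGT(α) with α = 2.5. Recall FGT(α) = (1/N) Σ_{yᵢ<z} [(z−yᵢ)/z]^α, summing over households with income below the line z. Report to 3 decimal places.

0.039

Below z: 40×KSh 7,000 (q = 40 of N = 132).
Shortfall ratios: (12500−7000)/12500 = 0.4400 (×40).
Raised to α = 2.5: 0.12842 (×40).
Sum = 5.136788; FGT(2.5) = 5.136788 / 132 = 0.039.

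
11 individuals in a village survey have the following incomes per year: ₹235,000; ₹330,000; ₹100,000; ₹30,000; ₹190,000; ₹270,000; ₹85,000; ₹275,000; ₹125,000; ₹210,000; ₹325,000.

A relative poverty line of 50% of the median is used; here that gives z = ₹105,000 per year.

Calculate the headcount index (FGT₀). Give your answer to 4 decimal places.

3 of the 11 individuals have income below ₹105,000.
H = 3/11 = 0.2727.

0.2727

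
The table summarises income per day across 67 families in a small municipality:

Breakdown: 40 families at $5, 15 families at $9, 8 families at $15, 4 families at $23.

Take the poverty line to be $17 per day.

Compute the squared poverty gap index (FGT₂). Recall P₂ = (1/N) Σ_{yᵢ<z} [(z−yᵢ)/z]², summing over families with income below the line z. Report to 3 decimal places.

0.349

Below the line: 40×$5, 15×$9, 8×$15 (q = 63 of N = 67).
Gap ratios (z−y)/z: (17−5)/17 = 0.7059 (×40); (17−9)/17 = 0.4706 (×15); (17−15)/17 = 0.1176 (×8).
Squared: 0.4983 (×40); 0.2215 (×15); 0.0138 (×8).
Sum = 23.363322; P₂ = 23.363322 / 67 = 0.349.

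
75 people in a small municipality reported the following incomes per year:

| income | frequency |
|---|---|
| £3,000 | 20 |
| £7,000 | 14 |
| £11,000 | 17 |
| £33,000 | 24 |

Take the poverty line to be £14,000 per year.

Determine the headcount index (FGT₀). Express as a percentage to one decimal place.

51 of the 75 people have income below £14,000.
H = 51/75 = 68.0%.

68.0%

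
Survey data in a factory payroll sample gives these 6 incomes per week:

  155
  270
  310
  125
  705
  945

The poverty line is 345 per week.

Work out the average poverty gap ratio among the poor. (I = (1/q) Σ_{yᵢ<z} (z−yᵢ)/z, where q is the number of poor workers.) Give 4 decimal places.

0.3768

Poor units: 125, 155, 270, 310 (q = 4 of N = 6).
Relative gaps: 0.6377, 0.5507, 0.2174, 0.1014; sum = 1.507246.
I averages over the q = 4 poor units only: 1.507246 / 4 = 0.3768.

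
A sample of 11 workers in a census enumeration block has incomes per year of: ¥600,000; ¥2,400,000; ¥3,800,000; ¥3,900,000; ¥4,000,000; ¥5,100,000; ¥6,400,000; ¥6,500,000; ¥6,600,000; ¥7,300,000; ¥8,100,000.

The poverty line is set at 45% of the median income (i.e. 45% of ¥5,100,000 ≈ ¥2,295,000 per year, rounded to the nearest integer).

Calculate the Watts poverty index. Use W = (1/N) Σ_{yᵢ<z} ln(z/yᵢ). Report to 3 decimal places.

Incomes under z: ¥600,000 (q = 1 of N = 11).
Log gaps: ln(2295000/600000) = 1.3416.
W = 1.341558 / 11 = 0.122.

0.122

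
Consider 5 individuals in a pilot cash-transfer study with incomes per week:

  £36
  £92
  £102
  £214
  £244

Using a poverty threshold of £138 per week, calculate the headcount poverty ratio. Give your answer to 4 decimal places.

0.6000

3 of the 5 individuals have income below £138.
H = 3/5 = 0.6000.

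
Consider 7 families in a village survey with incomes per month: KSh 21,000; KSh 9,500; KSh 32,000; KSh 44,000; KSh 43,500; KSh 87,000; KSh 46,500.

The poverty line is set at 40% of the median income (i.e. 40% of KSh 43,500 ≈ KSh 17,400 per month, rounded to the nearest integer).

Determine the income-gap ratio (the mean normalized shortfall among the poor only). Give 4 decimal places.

Below the line: KSh 9,500 (q = 1 of N = 7).
Relative gaps: 0.4540; sum = 0.454023.
I averages over the q = 1 poor units only: 0.454023 / 1 = 0.4540.

0.4540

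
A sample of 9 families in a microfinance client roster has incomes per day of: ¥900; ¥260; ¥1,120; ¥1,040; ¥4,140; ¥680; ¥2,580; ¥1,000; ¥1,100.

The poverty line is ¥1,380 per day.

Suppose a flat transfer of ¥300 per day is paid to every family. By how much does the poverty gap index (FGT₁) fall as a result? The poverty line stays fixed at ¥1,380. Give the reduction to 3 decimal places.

0.164

Before: below the line — ¥260, ¥680, ¥900, ¥1,000, ¥1,040, ¥1,100, ¥1,120; poverty gap index (FGT₁) = 0.28663.
After the ¥300 transfer: below the line — ¥560, ¥980, ¥1,200, ¥1,300, ¥1,340; poverty gap index (FGT₁) = 0.12238.
Reduction = 0.28663 − 0.12238 = 0.164.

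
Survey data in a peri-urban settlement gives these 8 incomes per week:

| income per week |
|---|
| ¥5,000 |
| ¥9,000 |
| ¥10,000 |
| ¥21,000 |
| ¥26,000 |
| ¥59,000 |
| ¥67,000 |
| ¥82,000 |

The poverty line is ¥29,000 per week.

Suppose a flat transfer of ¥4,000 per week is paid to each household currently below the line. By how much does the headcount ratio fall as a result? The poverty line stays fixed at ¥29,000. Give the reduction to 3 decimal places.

0.125

Before: below the line — ¥5,000, ¥9,000, ¥10,000, ¥21,000, ¥26,000; headcount ratio = 0.62500.
After the ¥4,000 transfer: below the line — ¥9,000, ¥13,000, ¥14,000, ¥25,000; headcount ratio = 0.50000.
Reduction = 0.62500 − 0.50000 = 0.125.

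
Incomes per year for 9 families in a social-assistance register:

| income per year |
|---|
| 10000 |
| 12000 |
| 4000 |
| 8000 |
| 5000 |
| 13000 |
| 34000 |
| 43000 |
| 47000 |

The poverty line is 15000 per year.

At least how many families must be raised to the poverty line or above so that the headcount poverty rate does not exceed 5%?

6 of the 9 families are poor, so H = 6/9 = 0.667.
A headcount ratio of at most 5% allows at most ⌊0.05 × 9⌋ = 0 poor families.
So at least 6 − 0 = 6 must be lifted.

6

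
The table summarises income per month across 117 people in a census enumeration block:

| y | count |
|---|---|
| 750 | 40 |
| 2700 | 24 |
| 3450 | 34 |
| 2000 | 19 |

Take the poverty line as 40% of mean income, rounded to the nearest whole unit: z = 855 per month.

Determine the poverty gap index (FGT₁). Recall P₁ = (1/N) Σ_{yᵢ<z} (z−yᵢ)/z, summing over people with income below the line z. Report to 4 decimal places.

Below the line: 40×750 (q = 40 of N = 117).
Gap ratios (z−y)/z: (855−750)/855 = 0.1228 (×40).
Sum of shortfalls = 4.912281; P₁ averages over all N: 4.912281 / 117 = 0.0420.

0.0420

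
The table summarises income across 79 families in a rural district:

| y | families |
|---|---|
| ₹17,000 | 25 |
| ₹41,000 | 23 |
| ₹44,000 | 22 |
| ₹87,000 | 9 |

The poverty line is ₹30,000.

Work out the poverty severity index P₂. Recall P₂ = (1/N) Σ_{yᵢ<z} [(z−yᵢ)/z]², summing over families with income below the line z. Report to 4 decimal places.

Below the line: 25×₹17,000 (q = 25 of N = 79).
Shortfall ratios: (30000−17000)/30000 = 0.4333 (×25).
Squared: 0.1878 (×25).
Sum = 4.694444; P₂ = 4.694444 / 79 = 0.0594.

0.0594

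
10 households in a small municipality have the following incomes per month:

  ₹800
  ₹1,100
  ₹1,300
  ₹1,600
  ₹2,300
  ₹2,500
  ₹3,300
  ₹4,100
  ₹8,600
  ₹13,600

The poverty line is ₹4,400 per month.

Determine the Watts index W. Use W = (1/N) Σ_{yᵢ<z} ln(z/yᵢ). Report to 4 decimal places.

0.6894

Incomes under z: ₹800, ₹1,100, ₹1,300, ₹1,600, ₹2,300, ₹2,500, ₹3,300, ₹4,100 (q = 8 of N = 10).
ln(z/y) terms: ln(4400/800) = 1.7047; ln(4400/1100) = 1.3863; ln(4400/1300) = 1.2192; ln(4400/1600) = 1.0116; ln(4400/2300) = 0.6487; ln(4400/2500) = 0.5653; ln(4400/3300) = 0.2877; ln(4400/4100) = 0.0706.
W = 6.894193 / 10 = 0.6894.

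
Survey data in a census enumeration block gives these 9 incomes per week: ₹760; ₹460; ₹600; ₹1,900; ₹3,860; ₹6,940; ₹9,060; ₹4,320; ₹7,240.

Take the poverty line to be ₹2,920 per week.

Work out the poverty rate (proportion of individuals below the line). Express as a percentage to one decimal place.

44.4%

4 of the 9 individuals have income below ₹2,920.
H = 4/9 = 44.4%.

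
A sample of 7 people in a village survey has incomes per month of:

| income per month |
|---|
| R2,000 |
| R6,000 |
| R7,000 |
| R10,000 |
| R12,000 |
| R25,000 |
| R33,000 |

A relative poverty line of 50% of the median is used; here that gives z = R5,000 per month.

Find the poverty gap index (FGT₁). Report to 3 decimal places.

0.086

Below the line: R2,000 (q = 1 of N = 7).
Shortfall ratios: (5000−2000)/5000 = 0.6000.
Sum of shortfalls = 0.600000; P₁ averages over all N: 0.600000 / 7 = 0.086.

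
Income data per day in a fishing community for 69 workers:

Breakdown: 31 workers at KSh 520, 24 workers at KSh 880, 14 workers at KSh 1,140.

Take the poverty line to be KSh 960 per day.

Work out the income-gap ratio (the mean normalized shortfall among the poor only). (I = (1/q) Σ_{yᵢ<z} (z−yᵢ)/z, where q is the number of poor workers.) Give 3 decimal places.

Below the line: 31×KSh 520, 24×KSh 880 (q = 55 of N = 69).
Relative gaps: 0.4583 (×31), 0.0833 (×24); sum = 16.208333.
I averages over the q = 55 poor units only: 16.208333 / 55 = 0.295.

0.295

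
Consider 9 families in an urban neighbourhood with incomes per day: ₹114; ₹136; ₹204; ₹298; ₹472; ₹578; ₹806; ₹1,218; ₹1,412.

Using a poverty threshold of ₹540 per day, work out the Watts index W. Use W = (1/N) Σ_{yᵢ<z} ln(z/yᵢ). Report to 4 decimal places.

0.5152

Below the line: ₹114, ₹136, ₹204, ₹298, ₹472 (q = 5 of N = 9).
Log gaps: ln(540/114) = 1.5554; ln(540/136) = 1.3789; ln(540/204) = 0.9734; ln(540/298) = 0.5945; ln(540/472) = 0.1346.
W = 4.636800 / 9 = 0.5152.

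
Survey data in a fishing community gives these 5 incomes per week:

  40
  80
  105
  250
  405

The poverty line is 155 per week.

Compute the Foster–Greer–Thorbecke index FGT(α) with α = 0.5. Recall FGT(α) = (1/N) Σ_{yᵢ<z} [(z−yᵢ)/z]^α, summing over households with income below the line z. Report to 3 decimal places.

0.425

Below z: 40, 80, 105 (q = 3 of N = 5).
Normalized shortfalls: (155−40)/155 = 0.7419; (155−80)/155 = 0.4839; (155−105)/155 = 0.3226.
Raised to α = 0.5: 0.86136; 0.69561; 0.56796.
Sum = 2.124927; FGT(0.5) = 2.124927 / 5 = 0.425.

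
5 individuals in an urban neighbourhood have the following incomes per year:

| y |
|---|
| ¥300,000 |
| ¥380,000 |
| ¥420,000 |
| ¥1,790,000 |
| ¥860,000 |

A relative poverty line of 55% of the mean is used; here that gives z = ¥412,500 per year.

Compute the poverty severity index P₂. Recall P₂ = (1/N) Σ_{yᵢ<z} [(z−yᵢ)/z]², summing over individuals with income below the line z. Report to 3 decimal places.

Poor units: ¥300,000, ¥380,000 (q = 2 of N = 5).
Normalized shortfalls: (412500−300000)/412500 = 0.2727; (412500−380000)/412500 = 0.0788.
Squared: 0.0744; 0.0062.
Sum = 0.080588; P₂ = 0.080588 / 5 = 0.016.

0.016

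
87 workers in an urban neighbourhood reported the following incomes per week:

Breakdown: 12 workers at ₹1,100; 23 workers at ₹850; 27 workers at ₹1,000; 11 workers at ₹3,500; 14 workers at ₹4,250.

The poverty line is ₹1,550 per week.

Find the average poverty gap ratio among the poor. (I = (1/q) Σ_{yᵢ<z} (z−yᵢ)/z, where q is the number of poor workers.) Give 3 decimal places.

Poor units: 23×₹850, 27×₹1,000, 12×₹1,100 (q = 62 of N = 87).
Relative gaps: 0.4516 (×23), 0.3548 (×27), 0.2903 (×12); sum = 23.451613.
The income-gap ratio divides by q (the poor only): 23.451613 / 62 = 0.378.

0.378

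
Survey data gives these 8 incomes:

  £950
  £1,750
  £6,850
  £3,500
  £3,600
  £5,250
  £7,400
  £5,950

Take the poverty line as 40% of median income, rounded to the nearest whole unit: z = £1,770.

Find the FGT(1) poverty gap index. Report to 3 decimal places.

0.059

Poor units: £950, £1,750 (q = 2 of N = 8).
Shortfall ratios: (1770−950)/1770 = 0.4633; (1770−1750)/1770 = 0.0113.
Σ = 0.474576. Dividing by the full population N = 8 gives P₁ = 0.059.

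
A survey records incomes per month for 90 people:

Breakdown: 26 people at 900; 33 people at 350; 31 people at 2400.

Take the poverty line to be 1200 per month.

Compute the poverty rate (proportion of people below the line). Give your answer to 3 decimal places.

0.656

59 of the 90 people have income below 1200.
H = 59/90 = 0.656.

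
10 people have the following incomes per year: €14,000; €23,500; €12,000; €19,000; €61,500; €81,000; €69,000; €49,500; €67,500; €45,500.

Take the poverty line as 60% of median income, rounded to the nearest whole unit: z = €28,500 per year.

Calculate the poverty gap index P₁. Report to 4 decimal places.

0.1596

Below z: €12,000, €14,000, €19,000, €23,500 (q = 4 of N = 10).
Shortfall ratios: (28500−12000)/28500 = 0.5789; (28500−14000)/28500 = 0.5088; (28500−19000)/28500 = 0.3333; (28500−23500)/28500 = 0.1754.
Sum of shortfalls = 1.596491; P₁ averages over all N: 1.596491 / 10 = 0.1596.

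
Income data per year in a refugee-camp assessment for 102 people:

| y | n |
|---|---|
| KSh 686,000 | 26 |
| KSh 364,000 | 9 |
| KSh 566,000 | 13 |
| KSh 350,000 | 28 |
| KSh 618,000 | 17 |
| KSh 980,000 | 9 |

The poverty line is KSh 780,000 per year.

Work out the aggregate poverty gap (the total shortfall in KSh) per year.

Poor units: 28×KSh 350,000, 9×KSh 364,000, 13×KSh 566,000, 17×KSh 618,000, 26×KSh 686,000 (q = 93 of N = 102).
Individual gaps: 28×(780000−350000) = 12040000; 9×(780000−364000) = 3744000; 13×(780000−566000) = 2782000; 17×(780000−618000) = 2754000; 26×(780000−686000) = 2444000.
Aggregate gap = KSh 23,764,000.

KSh 23,764,000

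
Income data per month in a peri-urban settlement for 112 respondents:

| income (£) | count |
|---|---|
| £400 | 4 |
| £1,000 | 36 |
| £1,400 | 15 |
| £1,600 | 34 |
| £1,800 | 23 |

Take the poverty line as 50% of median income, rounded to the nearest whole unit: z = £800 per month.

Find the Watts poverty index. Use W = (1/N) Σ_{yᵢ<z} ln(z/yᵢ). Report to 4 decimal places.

Poor units: 4×£400 (q = 4 of N = 112).
Log gaps: ln(800/400) = 0.6931 (×4).
W = 2.772589 / 112 = 0.0248.

0.0248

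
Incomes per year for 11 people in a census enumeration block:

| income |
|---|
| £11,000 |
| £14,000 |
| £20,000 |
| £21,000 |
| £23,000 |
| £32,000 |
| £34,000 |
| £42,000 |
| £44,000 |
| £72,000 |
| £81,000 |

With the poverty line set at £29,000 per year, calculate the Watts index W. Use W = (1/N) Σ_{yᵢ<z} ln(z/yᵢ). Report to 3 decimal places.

0.239

Below the line: £11,000, £14,000, £20,000, £21,000, £23,000 (q = 5 of N = 11).
Log gaps: ln(29000/11000) = 0.9694; ln(29000/14000) = 0.7282; ln(29000/20000) = 0.3716; ln(29000/21000) = 0.3228; ln(29000/23000) = 0.2318.
W = 2.623778 / 11 = 0.239.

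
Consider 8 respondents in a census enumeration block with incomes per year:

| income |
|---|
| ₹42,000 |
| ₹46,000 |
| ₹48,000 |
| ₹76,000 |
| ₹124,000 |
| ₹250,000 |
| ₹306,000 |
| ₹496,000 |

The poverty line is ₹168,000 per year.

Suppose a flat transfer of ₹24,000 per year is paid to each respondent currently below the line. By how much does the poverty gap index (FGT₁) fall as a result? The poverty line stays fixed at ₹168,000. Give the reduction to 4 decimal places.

Before: below the line — ₹42,000, ₹46,000, ₹48,000, ₹76,000, ₹124,000; poverty gap index (FGT₁) = 0.375000.
After the ₹24,000 transfer: below the line — ₹66,000, ₹70,000, ₹72,000, ₹100,000, ₹148,000; poverty gap index (FGT₁) = 0.285714.
Reduction = 0.375000 − 0.285714 = 0.0893.

0.0893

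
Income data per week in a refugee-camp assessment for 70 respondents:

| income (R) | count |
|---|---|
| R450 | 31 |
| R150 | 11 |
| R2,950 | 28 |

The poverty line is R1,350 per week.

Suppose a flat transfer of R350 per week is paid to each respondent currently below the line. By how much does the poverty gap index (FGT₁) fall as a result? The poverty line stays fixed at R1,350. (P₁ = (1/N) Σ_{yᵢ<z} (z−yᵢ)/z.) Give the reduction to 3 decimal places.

Before: below the line — 11×R150, 31×R450; poverty gap index (FGT₁) = 0.43492.
After the R350 transfer: below the line — 11×R500, 31×R800; poverty gap index (FGT₁) = 0.27937.
Reduction = 0.43492 − 0.27937 = 0.156.

0.156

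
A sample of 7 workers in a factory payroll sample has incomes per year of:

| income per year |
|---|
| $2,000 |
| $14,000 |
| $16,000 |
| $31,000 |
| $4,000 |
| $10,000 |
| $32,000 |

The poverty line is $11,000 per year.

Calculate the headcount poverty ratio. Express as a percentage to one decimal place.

3 of the 7 workers have income below $11,000.
H = 3/7 = 42.9%.

42.9%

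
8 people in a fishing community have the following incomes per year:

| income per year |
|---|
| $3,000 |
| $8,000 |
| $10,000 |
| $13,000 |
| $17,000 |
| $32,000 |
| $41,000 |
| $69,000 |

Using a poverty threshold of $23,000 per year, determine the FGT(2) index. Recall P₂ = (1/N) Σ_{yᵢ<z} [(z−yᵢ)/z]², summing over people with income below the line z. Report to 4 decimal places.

0.2198

Incomes under z: $3,000, $8,000, $10,000, $13,000, $17,000 (q = 5 of N = 8).
Shortfall ratios: (23000−3000)/23000 = 0.8696; (23000−8000)/23000 = 0.6522; (23000−10000)/23000 = 0.5652; (23000−13000)/23000 = 0.4348; (23000−17000)/23000 = 0.2609.
Squared: 0.7561; 0.4253; 0.3195; 0.1890; 0.0681.
Sum = 1.758034; P₂ = 1.758034 / 8 = 0.2198.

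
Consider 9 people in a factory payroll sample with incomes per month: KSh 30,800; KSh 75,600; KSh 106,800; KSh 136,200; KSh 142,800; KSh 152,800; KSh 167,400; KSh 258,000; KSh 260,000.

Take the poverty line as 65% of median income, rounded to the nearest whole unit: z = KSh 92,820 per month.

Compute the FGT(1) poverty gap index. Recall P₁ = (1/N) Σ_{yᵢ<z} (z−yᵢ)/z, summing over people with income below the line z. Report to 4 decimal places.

Below z: KSh 30,800, KSh 75,600 (q = 2 of N = 9).
Normalized shortfalls: (92820−30800)/92820 = 0.6682; (92820−75600)/92820 = 0.1855.
Sum of shortfalls = 0.853695; P₁ averages over all N: 0.853695 / 9 = 0.0949.

0.0949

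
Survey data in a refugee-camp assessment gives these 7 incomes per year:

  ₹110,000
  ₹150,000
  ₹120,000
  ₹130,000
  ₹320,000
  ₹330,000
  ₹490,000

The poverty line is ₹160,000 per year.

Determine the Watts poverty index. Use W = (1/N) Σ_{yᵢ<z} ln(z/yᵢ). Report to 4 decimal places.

Below the line: ₹110,000, ₹120,000, ₹130,000, ₹150,000 (q = 4 of N = 7).
ln(z/y) terms: ln(160000/110000) = 0.3747; ln(160000/120000) = 0.2877; ln(160000/130000) = 0.2076; ln(160000/150000) = 0.0645.
W = 0.934553 / 7 = 0.1335.

0.1335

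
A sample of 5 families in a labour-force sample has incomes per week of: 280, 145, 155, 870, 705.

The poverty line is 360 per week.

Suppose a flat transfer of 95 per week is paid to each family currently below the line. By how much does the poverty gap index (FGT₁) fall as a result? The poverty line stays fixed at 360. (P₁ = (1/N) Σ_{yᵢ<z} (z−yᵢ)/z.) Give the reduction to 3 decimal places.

0.150

Before: below the line — 145, 155, 280; poverty gap index (FGT₁) = 0.27778.
After the 95 transfer: below the line — 240, 250; poverty gap index (FGT₁) = 0.12778.
Reduction = 0.27778 − 0.12778 = 0.150.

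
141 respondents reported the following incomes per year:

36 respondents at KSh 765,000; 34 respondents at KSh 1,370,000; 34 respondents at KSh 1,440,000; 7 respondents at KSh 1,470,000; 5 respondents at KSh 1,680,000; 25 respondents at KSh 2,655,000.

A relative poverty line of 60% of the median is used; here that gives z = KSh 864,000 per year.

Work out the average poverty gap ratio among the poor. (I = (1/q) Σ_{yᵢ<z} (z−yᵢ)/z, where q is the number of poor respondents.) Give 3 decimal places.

Below the line: 36×KSh 765,000 (q = 36 of N = 141).
Relative gaps: 0.1146 (×36); sum = 4.125000.
The income-gap ratio divides by q (the poor only): 4.125000 / 36 = 0.115.

0.115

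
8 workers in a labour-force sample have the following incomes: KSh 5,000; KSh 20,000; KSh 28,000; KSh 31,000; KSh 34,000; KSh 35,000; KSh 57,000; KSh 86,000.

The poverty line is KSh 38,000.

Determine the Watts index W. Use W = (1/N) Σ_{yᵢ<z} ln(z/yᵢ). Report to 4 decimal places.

Below the line: KSh 5,000, KSh 20,000, KSh 28,000, KSh 31,000, KSh 34,000, KSh 35,000 (q = 6 of N = 8).
ln(z/y) terms: ln(38000/5000) = 2.0281; ln(38000/20000) = 0.6419; ln(38000/28000) = 0.3054; ln(38000/31000) = 0.2036; ln(38000/34000) = 0.1112; ln(38000/35000) = 0.0822.
W = 3.372446 / 8 = 0.4216.

0.4216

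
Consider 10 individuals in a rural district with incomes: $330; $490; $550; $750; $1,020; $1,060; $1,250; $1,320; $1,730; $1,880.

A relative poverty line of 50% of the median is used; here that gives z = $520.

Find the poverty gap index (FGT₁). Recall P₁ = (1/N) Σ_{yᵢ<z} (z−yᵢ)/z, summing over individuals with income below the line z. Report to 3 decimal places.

Below the line: $330, $490 (q = 2 of N = 10).
Relative gaps: (520−330)/520 = 0.3654; (520−490)/520 = 0.0577.
Sum of shortfalls = 0.423077; P₁ averages over all N: 0.423077 / 10 = 0.042.

0.042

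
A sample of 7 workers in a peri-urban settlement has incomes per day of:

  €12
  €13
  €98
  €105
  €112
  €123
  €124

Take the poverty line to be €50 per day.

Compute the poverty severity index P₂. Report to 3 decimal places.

Poor units: €12, €13 (q = 2 of N = 7).
Gap ratios (z−y)/z: (50−12)/50 = 0.7600; (50−13)/50 = 0.7400.
Squared: 0.5776; 0.5476.
Sum = 1.125200; P₂ = 1.125200 / 7 = 0.161.

0.161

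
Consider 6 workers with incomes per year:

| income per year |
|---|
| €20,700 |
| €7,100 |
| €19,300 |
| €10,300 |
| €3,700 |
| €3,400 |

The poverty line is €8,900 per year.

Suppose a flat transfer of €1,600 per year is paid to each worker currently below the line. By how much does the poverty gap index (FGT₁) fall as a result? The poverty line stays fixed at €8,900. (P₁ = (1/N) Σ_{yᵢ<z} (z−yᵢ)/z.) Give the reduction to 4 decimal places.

0.0899

Before: below the line — €3,400, €3,700, €7,100; poverty gap index (FGT₁) = 0.234082.
After the €1,600 transfer: below the line — €5,000, €5,300, €8,700; poverty gap index (FGT₁) = 0.144195.
Reduction = 0.234082 − 0.144195 = 0.0899.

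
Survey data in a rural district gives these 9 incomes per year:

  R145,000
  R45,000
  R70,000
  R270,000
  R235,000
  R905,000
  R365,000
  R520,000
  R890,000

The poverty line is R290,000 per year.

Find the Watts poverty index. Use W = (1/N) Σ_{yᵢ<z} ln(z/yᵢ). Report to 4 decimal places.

0.4733

Below the line: R45,000, R70,000, R145,000, R235,000, R270,000 (q = 5 of N = 9).
Log gaps: ln(290000/45000) = 1.8632; ln(290000/70000) = 1.4214; ln(290000/145000) = 0.6931; ln(290000/235000) = 0.2103; ln(290000/270000) = 0.0715.
W = 4.259506 / 9 = 0.4733.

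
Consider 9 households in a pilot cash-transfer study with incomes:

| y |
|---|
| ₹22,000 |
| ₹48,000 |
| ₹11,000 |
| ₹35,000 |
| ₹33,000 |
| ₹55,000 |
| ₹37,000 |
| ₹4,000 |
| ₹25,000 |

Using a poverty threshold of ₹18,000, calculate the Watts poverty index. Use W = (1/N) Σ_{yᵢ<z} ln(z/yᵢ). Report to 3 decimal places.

0.222

Below z: ₹4,000, ₹11,000 (q = 2 of N = 9).
ln(z/y) terms: ln(18000/4000) = 1.5041; ln(18000/11000) = 0.4925.
W = 1.996554 / 9 = 0.222.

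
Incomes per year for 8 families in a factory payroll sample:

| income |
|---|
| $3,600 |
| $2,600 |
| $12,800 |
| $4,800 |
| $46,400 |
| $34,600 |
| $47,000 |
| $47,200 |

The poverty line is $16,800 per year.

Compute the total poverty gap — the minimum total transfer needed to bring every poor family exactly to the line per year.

$43,400

Incomes under z: $2,600, $3,600, $4,800, $12,800 (q = 4 of N = 8).
Individual gaps: 16800−2600 = 14200; 16800−3600 = 13200; 16800−4800 = 12000; 16800−12800 = 4000.
Aggregate gap = $43,400.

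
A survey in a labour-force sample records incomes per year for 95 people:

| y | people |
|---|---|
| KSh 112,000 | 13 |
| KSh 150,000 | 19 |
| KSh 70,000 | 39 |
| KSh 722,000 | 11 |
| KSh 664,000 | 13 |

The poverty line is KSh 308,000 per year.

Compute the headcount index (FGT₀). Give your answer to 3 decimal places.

0.747

71 of the 95 people have income below KSh 308,000.
H = 71/95 = 0.747.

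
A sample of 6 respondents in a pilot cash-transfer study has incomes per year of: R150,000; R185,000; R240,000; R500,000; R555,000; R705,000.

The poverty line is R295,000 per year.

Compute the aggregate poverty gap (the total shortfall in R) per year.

R310,000

Poor units: R150,000, R185,000, R240,000 (q = 3 of N = 6).
Individual gaps: 295000−150000 = 145000; 295000−185000 = 110000; 295000−240000 = 55000.
Aggregate gap = R310,000.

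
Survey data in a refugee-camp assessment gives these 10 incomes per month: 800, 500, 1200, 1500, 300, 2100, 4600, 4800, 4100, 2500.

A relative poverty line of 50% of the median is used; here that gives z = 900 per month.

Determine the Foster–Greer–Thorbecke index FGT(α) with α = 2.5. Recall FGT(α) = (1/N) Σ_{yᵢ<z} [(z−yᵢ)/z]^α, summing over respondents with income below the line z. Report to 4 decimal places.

0.0499

Poor units: 300, 500, 800 (q = 3 of N = 10).
Gap ratios (z−y)/z: (900−300)/900 = 0.6667; (900−500)/900 = 0.4444; (900−800)/900 = 0.1111.
Raised to α = 2.5: 0.36289; 0.13169; 0.00412.
Sum = 0.498690; FGT(2.5) = 0.498690 / 10 = 0.0499.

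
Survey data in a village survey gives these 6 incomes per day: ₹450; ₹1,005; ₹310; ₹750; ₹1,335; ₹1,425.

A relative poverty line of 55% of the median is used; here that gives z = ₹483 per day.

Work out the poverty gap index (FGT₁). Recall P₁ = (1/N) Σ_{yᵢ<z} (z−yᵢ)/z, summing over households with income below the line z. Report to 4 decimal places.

0.0711

Below z: ₹310, ₹450 (q = 2 of N = 6).
Shortfall ratios: (483−310)/483 = 0.3582; (483−450)/483 = 0.0683.
Sum of shortfalls = 0.426501; P₁ averages over all N: 0.426501 / 6 = 0.0711.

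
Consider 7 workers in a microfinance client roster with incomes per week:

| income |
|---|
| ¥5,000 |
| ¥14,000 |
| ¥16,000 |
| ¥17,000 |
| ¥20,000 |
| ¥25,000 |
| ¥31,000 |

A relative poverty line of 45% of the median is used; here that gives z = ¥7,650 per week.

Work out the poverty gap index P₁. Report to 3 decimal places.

0.049

Below z: ¥5,000 (q = 1 of N = 7).
Relative gaps: (7650−5000)/7650 = 0.3464.
Σ = 0.346405. Dividing by the full population N = 7 gives P₁ = 0.049.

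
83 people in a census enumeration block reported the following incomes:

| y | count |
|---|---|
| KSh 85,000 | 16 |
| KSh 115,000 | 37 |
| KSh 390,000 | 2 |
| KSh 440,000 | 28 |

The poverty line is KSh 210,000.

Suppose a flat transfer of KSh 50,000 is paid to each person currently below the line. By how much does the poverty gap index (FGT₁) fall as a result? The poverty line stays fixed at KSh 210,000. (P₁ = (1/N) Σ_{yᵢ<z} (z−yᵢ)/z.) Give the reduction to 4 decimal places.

0.1520

Before: below the line — 16×KSh 85,000, 37×KSh 115,000; poverty gap index (FGT₁) = 0.316408.
After the KSh 50,000 transfer: below the line — 16×KSh 135,000, 37×KSh 165,000; poverty gap index (FGT₁) = 0.164372.
Reduction = 0.316408 − 0.164372 = 0.1520.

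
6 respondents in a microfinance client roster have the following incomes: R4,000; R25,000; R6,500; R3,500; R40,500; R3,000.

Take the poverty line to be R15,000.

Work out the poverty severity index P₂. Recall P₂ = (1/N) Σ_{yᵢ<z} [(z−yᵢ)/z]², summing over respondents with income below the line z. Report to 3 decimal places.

0.348

Incomes under z: R3,000, R3,500, R4,000, R6,500 (q = 4 of N = 6).
Relative gaps: (15000−3000)/15000 = 0.8000; (15000−3500)/15000 = 0.7667; (15000−4000)/15000 = 0.7333; (15000−6500)/15000 = 0.5667.
Squared: 0.6400; 0.5878; 0.5378; 0.3211.
Sum = 2.086667; P₂ = 2.086667 / 6 = 0.348.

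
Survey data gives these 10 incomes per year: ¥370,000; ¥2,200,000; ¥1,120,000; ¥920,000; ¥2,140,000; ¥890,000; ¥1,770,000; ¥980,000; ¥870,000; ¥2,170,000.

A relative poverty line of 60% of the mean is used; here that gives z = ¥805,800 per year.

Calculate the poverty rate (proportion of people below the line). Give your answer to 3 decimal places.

1 of the 10 people have income below ¥805,800.
H = 1/10 = 0.100.

0.100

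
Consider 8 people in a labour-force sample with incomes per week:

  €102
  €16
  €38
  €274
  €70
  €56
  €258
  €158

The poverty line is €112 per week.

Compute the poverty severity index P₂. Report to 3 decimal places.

Below the line: €16, €38, €56, €70, €102 (q = 5 of N = 8).
Relative gaps: (112−16)/112 = 0.8571; (112−38)/112 = 0.6607; (112−56)/112 = 0.5000; (112−70)/112 = 0.3750; (112−102)/112 = 0.0893.
Squared: 0.7347; 0.4365; 0.2500; 0.1406; 0.0080.
Sum = 1.569834; P₂ = 1.569834 / 8 = 0.196.

0.196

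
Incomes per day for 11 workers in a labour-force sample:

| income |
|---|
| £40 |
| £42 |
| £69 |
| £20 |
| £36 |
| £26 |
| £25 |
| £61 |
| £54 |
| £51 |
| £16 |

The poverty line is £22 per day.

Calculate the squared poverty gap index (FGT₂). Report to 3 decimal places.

Below z: £16, £20 (q = 2 of N = 11).
Relative gaps: (22−16)/22 = 0.2727; (22−20)/22 = 0.0909.
Squared: 0.0744; 0.0083.
Sum = 0.082645; P₂ = 0.082645 / 11 = 0.008.

0.008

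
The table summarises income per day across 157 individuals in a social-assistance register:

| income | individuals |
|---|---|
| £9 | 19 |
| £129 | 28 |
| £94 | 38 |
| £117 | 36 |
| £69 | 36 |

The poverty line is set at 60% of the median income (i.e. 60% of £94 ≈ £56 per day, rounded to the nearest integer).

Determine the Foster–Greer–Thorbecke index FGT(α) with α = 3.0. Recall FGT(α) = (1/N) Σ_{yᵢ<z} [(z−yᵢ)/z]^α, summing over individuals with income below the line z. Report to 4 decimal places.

Incomes under z: 19×£9 (q = 19 of N = 157).
Relative gaps: (56−9)/56 = 0.8393 (×19).
Raised to α = 3.0: 0.59119 (×19).
Sum = 11.232672; FGT(3.0) = 11.232672 / 157 = 0.0715.

0.0715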